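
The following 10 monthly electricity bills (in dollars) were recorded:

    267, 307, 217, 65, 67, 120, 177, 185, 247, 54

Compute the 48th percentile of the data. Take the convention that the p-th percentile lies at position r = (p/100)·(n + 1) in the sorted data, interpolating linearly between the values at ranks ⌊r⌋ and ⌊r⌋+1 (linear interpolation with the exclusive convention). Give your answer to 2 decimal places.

179.24

Sorted: 54, 65, 67, 120, 177, 185, 217, 247, 267, 307.
n = 10.
r = (48/100)·(10 + 1) = 5.28.
Rank 5 is 177 and rank 6 is 185.
Interpolate: 177 + 0.28·(185 − 177) = 177 + 0.28·8 = 179.24.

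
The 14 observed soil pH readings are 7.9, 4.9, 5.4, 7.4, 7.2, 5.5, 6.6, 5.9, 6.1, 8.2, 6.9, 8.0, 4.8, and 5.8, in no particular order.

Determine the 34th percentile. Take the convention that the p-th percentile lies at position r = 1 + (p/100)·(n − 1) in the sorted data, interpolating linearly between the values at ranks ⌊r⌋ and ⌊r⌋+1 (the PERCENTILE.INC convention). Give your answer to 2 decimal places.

Sorted: 4.8, 4.9, 5.4, 5.5, 5.8, 5.9, 6.1, 6.6, 6.9, 7.2, 7.4, 7.9, 8.0, 8.2.
n = 14.
r = 1 + (34/100)·(14 − 1) = 1 + 4.42 = 5.42.
Rank 5 is 5.8 and rank 6 is 5.9.
Interpolate: 5.8 + 0.42·(5.9 − 5.8) = 5.8 + 0.42·0.1 = 5.842.

5.84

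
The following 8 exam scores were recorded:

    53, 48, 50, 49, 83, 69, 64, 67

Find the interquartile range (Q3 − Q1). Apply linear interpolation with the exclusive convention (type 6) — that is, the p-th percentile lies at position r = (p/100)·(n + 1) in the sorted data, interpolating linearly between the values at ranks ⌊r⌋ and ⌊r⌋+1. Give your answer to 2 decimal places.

Sorted: 48, 49, 50, 53, 64, 67, 69, 83.
n = 8.
P25: r = 2.25; ranks 2–3 are 49, 50; interpolating gives 49.25.
P75: r = 6.75; ranks 6–7 are 67, 69; interpolating gives 68.5.
Difference: 68.5 − 49.25 = 19.25.

19.25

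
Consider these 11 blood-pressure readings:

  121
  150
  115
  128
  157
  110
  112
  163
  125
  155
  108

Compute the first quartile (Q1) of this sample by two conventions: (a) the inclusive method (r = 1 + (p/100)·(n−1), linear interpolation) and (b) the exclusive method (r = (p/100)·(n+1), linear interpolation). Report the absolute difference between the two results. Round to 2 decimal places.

1.50

Sorted: 108, 110, 112, 115, 121, 125, 128, 150, 155, 157, 163.
n = 11.
(a) r = 3.5; between ranks 3 (112) and 4 (115): 113.5.
(b) r = 3 → value at rank 3 = 112.
|113.5 − 112| = 1.5.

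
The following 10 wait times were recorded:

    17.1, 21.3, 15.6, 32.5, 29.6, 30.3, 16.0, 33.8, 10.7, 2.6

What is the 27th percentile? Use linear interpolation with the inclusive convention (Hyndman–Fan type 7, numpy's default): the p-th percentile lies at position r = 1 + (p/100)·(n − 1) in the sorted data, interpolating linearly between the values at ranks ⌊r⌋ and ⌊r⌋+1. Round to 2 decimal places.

15.77

Sorted: 2.6, 10.7, 15.6, 16.0, 17.1, 21.3, 29.6, 30.3, 32.5, 33.8.
n = 10.
r = 1 + (27/100)·(10 − 1) = 1 + 2.43 = 3.43.
Rank 3 is 15.6 and rank 4 is 16.0.
Interpolate: 15.6 + 0.43·(16.0 − 15.6) = 15.6 + 0.43·0.4 = 15.772.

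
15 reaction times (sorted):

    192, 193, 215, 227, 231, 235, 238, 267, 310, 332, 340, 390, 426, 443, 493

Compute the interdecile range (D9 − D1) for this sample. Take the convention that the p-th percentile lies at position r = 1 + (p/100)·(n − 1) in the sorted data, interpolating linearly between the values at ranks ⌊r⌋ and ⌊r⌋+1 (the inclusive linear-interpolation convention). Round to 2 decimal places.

n = 15.
P10: r = 2.4; ranks 2–3 are 193, 215; interpolating gives 201.8.
P90: r = 13.6; ranks 13–14 are 426, 443; interpolating gives 436.2.
Difference: 436.2 − 201.8 = 234.4.

234.40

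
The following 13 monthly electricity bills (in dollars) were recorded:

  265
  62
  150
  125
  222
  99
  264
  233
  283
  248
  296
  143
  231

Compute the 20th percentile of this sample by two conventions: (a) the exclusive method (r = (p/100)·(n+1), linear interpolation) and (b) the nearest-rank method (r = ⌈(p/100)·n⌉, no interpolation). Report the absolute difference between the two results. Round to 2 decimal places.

5.20

Sorted: 62, 99, 125, 143, 150, 222, 231, 233, 248, 264, 265, 283, 296.
n = 13.
(a) r = 2.8; between ranks 2 (99) and 3 (125): 119.8.
(b) the nearest-rank method: rank 3 → 125.
|119.8 − 125| = 5.2.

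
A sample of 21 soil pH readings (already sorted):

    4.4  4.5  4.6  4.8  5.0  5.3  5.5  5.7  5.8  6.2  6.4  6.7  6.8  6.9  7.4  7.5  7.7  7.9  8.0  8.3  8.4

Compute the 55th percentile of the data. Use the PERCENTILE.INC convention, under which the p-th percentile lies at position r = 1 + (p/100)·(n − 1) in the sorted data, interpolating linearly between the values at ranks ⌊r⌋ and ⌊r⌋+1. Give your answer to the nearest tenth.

6.7

n = 21.
r = 1 + (55/100)·(21 − 1) = 1 + 11 = 12.
r is an integer, so P55 is the value at rank 12: 6.7.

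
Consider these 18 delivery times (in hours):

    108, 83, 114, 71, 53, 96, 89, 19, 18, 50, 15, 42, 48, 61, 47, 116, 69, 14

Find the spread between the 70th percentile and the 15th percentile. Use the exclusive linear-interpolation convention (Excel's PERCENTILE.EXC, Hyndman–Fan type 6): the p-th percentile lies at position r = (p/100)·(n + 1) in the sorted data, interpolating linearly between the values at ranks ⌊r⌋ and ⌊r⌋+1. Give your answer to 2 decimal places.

67.25

Sorted: 14, 15, 18, 19, 42, 47, 48, 50, 53, 61, 69, 71, 83, 89, 96, 108, 114, 116.
n = 18.
P15: r = 2.85; ranks 2–3 are 15, 18; interpolating gives 17.55.
P70: r = 13.3; ranks 13–14 are 83, 89; interpolating gives 84.8.
Difference: 84.8 − 17.55 = 67.25.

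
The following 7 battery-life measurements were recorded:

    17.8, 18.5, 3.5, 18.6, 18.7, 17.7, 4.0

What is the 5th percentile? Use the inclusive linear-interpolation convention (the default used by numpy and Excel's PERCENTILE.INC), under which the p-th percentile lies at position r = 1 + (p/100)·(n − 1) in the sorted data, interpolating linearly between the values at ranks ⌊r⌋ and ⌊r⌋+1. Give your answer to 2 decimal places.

3.65

Sorted: 3.5, 4.0, 17.7, 17.8, 18.5, 18.6, 18.7.
n = 7.
r = 1 + (5/100)·(7 − 1) = 1 + 0.3 = 1.3.
Rank 1 is 3.5 and rank 2 is 4.0.
Interpolate: 3.5 + 0.3·(4.0 − 3.5) = 3.5 + 0.3·0.5 = 3.65.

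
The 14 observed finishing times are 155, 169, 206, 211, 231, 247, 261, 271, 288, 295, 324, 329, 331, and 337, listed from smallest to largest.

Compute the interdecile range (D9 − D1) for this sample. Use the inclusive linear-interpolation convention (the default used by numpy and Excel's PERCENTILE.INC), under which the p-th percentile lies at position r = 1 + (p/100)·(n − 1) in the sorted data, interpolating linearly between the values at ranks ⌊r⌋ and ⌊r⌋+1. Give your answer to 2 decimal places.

n = 14.
P10: r = 2.3; ranks 2–3 are 169, 206; interpolating gives 180.1.
P90: r = 12.7; ranks 12–13 are 329, 331; interpolating gives 330.4.
Difference: 330.4 − 180.1 = 150.3.

150.30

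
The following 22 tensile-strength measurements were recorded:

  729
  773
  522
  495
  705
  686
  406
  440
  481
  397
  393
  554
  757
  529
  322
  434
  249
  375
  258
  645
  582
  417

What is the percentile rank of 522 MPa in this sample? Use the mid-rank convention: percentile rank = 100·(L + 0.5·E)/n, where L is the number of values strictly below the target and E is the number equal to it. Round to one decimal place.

56.8

Sorted: 249, 258, 322, 375, 393, 397, 406, 417, 434, 440, 481, 495, 522, 529, 554, 582, 645, 686, 705, 729, 757, 773.
Count below 522: L = 12; count equal: E = 1; n = 22.
Percentile rank = 100·(12 + 0.5·1)/22 = 100·12.5/22 = 56.82.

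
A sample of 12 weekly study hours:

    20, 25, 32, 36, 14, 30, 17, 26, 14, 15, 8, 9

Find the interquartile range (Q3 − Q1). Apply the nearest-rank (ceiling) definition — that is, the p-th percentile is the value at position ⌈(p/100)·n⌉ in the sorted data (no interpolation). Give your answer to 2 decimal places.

Sorted: 8, 9, 14, 14, 15, 17, 20, 25, 26, 30, 32, 36.
n = 12.
P25: rank ⌈25/100·12⌉ = 3 → 14.
P75: rank ⌈75/100·12⌉ = 9 → 26.
Difference: 26 − 14 = 12.

12.00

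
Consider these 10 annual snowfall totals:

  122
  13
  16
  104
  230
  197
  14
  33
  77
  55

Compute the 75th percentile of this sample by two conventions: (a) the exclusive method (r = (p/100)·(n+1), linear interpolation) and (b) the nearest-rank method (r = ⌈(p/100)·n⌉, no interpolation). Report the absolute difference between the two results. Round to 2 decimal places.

Sorted: 13, 14, 16, 33, 55, 77, 104, 122, 197, 230.
n = 10.
(a) r = 8.25; between ranks 8 (122) and 9 (197): 140.75.
(b) the nearest-rank method: rank 8 → 122.
|140.75 − 122| = 18.75.

18.75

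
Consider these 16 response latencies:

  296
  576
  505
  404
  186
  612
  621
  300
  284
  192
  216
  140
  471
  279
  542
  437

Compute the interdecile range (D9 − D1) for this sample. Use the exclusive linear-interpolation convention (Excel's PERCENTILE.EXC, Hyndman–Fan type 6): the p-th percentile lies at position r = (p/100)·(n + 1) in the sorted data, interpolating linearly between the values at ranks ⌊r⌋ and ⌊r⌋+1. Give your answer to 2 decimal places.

Sorted: 140, 186, 192, 216, 279, 284, 296, 300, 404, 437, 471, 505, 542, 576, 612, 621.
n = 16.
P10: r = 1.7; ranks 1–2 are 140, 186; interpolating gives 172.2.
P90: r = 15.3; ranks 15–16 are 612, 621; interpolating gives 614.7.
Difference: 614.7 − 172.2 = 442.5.

442.50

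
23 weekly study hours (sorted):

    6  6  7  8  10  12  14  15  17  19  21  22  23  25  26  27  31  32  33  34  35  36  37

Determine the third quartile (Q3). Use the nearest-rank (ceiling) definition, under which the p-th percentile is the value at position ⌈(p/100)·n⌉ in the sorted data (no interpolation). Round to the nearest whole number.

32

n = 23.
Position = ⌈75/100 · 23⌉ = ⌈17.25⌉ = 18.
The value at rank 18 is 32.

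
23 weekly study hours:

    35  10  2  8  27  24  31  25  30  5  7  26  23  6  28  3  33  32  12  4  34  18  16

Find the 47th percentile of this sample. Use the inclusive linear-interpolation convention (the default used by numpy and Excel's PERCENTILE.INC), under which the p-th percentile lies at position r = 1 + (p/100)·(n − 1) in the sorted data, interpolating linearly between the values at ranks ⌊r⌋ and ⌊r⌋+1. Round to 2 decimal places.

19.70

Sorted: 2, 3, 4, 5, 6, 7, 8, 10, 12, 16, 18, 23, 24, 25, 26, 27, 28, 30, 31, 32, 33, 34, 35.
n = 23.
r = 1 + (47/100)·(23 − 1) = 1 + 10.34 = 11.34.
Rank 11 is 18 and rank 12 is 23.
Interpolate: 18 + 0.34·(23 − 18) = 18 + 0.34·5 = 19.7.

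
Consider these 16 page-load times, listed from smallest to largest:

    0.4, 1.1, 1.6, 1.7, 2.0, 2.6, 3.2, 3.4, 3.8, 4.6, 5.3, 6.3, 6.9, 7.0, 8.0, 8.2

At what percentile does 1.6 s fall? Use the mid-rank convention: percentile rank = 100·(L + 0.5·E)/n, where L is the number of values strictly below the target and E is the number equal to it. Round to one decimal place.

Count below 1.6: L = 2; count equal: E = 1; n = 16.
Percentile rank = 100·(2 + 0.5·1)/16 = 100·2.5/16 = 15.62.

15.6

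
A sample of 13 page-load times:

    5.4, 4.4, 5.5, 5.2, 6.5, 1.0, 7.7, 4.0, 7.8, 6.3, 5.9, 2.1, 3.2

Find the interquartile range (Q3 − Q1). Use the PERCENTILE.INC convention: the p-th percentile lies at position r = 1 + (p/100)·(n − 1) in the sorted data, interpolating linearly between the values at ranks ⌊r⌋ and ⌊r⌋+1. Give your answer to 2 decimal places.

Sorted: 1.0, 2.1, 3.2, 4.0, 4.4, 5.2, 5.4, 5.5, 5.9, 6.3, 6.5, 7.7, 7.8.
n = 13.
P25: r = 4 (integer) → 4.
P75: r = 10 (integer) → 6.3.
Difference: 6.3 − 4 = 2.3.

2.30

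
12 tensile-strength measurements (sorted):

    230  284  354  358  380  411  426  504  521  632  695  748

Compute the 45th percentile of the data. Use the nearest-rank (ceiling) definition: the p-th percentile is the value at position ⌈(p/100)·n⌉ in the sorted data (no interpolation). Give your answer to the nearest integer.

n = 12.
Position = ⌈45/100 · 12⌉ = ⌈5.4⌉ = 6.
The value at rank 6 is 411.

411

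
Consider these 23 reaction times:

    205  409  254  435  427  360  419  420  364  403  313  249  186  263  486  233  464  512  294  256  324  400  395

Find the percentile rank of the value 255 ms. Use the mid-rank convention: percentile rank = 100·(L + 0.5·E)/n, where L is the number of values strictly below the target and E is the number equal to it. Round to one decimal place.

Sorted: 186, 205, 233, 249, 254, 256, 263, 294, 313, 324, 360, 364, 395, 400, 403, 409, 419, 420, 427, 435, 464, 486, 512.
Count below 255: L = 5; count equal: E = 0; n = 23.
Percentile rank = 100·(5 + 0.5·0)/23 = 100·5/23 = 21.74.

21.7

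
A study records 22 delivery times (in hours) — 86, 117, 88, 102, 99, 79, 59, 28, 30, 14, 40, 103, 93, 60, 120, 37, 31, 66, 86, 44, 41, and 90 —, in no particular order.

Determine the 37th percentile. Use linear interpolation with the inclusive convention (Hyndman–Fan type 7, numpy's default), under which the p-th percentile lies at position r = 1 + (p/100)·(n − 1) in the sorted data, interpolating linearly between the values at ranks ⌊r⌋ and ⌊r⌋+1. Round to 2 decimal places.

Sorted: 14, 28, 30, 31, 37, 40, 41, 44, 59, 60, 66, 79, 86, 86, 88, 90, 93, 99, 102, 103, 117, 120.
n = 22.
r = 1 + (37/100)·(22 − 1) = 1 + 7.77 = 8.77.
Rank 8 is 44 and rank 9 is 59.
Interpolate: 44 + 0.77·(59 − 44) = 44 + 0.77·15 = 55.55.

55.55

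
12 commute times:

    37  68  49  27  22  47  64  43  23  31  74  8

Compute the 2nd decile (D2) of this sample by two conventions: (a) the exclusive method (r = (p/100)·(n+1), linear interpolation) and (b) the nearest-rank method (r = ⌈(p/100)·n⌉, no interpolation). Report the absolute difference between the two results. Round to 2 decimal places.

Sorted: 8, 22, 23, 27, 31, 37, 43, 47, 49, 64, 68, 74.
n = 12.
(a) r = 2.6; between ranks 2 (22) and 3 (23): 22.6.
(b) the nearest-rank method: rank 3 → 23.
|22.6 − 23| = 0.4.

0.40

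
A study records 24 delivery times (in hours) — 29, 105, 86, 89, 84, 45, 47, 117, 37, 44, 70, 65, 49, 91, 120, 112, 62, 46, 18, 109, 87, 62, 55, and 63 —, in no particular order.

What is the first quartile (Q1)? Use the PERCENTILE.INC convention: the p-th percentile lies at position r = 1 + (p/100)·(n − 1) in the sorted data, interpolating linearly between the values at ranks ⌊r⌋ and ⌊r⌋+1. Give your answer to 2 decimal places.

Sorted: 18, 29, 37, 44, 45, 46, 47, 49, 55, 62, 62, 63, 65, 70, 84, 86, 87, 89, 91, 105, 109, 112, 117, 120.
n = 24.
r = 1 + (25/100)·(24 − 1) = 1 + 5.75 = 6.75.
Rank 6 is 46 and rank 7 is 47.
Interpolate: 46 + 0.75·(47 − 46) = 46 + 0.75·1 = 46.75.

46.75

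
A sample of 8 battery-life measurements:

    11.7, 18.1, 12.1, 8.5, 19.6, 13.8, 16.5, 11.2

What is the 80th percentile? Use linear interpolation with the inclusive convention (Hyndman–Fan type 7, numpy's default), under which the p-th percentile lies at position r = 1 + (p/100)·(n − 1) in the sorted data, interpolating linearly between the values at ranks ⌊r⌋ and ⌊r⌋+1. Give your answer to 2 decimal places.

17.46

Sorted: 8.5, 11.2, 11.7, 12.1, 13.8, 16.5, 18.1, 19.6.
n = 8.
r = 1 + (80/100)·(8 − 1) = 1 + 5.6 = 6.6.
Rank 6 is 16.5 and rank 7 is 18.1.
Interpolate: 16.5 + 0.6·(18.1 − 16.5) = 16.5 + 0.6·1.6 = 17.46.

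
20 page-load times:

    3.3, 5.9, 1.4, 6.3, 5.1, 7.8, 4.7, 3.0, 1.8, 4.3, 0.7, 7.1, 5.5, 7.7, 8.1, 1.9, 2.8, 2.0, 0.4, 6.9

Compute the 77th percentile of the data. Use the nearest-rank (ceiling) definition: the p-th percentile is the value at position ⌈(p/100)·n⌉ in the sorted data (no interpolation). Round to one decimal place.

Sorted: 0.4, 0.7, 1.4, 1.8, 1.9, 2.0, 2.8, 3.0, 3.3, 4.3, 4.7, 5.1, 5.5, 5.9, 6.3, 6.9, 7.1, 7.7, 7.8, 8.1.
n = 20.
Position = ⌈77/100 · 20⌉ = ⌈15.4⌉ = 16.
The value at rank 16 is 6.9.

6.9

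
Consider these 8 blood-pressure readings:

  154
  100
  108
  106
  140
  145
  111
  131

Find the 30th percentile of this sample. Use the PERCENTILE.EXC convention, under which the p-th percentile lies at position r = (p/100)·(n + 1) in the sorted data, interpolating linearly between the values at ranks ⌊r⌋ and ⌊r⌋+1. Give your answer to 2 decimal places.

107.40

Sorted: 100, 106, 108, 111, 131, 140, 145, 154.
n = 8.
r = (30/100)·(8 + 1) = 2.7.
Rank 2 is 106 and rank 3 is 108.
Interpolate: 106 + 0.7·(108 − 106) = 106 + 0.7·2 = 107.4.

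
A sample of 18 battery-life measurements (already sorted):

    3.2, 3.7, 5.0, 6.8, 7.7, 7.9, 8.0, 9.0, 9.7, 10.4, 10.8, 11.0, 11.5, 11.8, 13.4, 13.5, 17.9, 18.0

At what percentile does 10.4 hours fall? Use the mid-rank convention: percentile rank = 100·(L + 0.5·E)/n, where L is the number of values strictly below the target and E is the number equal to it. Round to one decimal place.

Count below 10.4: L = 9; count equal: E = 1; n = 18.
Percentile rank = 100·(9 + 0.5·1)/18 = 100·9.5/18 = 52.78.

52.8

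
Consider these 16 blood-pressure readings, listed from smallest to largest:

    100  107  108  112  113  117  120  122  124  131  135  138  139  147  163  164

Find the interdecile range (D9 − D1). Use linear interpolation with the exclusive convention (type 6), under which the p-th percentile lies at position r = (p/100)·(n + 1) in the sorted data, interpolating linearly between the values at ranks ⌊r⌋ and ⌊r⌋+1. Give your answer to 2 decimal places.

58.40

n = 16.
P10: r = 1.7; ranks 1–2 are 100, 107; interpolating gives 104.9.
P90: r = 15.3; ranks 15–16 are 163, 164; interpolating gives 163.3.
Difference: 163.3 − 104.9 = 58.4.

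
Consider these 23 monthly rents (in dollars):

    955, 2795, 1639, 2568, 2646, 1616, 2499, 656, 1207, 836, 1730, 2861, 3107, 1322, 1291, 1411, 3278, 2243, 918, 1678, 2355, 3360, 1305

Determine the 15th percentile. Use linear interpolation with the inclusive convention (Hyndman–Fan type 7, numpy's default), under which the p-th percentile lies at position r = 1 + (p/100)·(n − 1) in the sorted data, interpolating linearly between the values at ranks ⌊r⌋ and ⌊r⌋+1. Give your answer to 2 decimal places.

Sorted: 656, 836, 918, 955, 1207, 1291, 1305, 1322, 1411, 1616, 1639, 1678, 1730, 2243, 2355, 2499, 2568, 2646, 2795, 2861, 3107, 3278, 3360.
n = 23.
r = 1 + (15/100)·(23 − 1) = 1 + 3.3 = 4.3.
Rank 4 is 955 and rank 5 is 1207.
Interpolate: 955 + 0.3·(1207 − 955) = 955 + 0.3·252 = 1030.6.

1030.60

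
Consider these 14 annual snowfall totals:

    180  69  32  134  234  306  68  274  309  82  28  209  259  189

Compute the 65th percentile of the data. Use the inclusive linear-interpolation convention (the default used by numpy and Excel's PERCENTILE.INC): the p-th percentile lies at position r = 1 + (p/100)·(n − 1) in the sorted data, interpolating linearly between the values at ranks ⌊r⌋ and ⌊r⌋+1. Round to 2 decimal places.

Sorted: 28, 32, 68, 69, 82, 134, 180, 189, 209, 234, 259, 274, 306, 309.
n = 14.
r = 1 + (65/100)·(14 − 1) = 1 + 8.45 = 9.45.
Rank 9 is 209 and rank 10 is 234.
Interpolate: 209 + 0.45·(234 − 209) = 209 + 0.45·25 = 220.25.

220.25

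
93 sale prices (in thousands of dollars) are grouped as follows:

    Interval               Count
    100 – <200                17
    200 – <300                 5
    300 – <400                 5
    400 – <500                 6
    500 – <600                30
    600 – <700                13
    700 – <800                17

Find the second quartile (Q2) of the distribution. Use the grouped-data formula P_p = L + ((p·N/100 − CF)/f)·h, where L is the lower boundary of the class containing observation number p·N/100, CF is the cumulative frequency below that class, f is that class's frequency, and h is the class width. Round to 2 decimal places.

545.00

N = 93; target position k = 50/100 · 93 = 46.5.
Cumulative frequencies: 17, 22, 27, 33, 63, 76, 93.
Observation 46.5 falls in the class 500 – <600.
L = 500, CF = 33, f = 30, h = 100.
P50 = 500 + ((46.5 − 33)/30)·100 = 500 + 45 = 545.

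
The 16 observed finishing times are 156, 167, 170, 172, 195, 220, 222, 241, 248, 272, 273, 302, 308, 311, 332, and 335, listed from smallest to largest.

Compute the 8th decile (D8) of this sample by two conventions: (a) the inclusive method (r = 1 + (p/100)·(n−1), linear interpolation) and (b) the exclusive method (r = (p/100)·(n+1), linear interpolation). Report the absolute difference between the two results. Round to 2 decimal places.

n = 16.
(a) r = 13 → value at rank 13 = 308.
(b) r = 13.6; between ranks 13 (308) and 14 (311): 309.8.
|308 − 309.8| = 1.8.

1.80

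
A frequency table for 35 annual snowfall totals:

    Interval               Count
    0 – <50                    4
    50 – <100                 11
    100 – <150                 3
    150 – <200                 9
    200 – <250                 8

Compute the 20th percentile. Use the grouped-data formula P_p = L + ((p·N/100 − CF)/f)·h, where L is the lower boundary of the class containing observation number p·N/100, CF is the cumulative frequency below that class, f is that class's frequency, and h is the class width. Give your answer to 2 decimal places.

63.64

N = 35; target position k = 20/100 · 35 = 7.
Cumulative frequencies: 4, 15, 18, 27, 35.
Observation 7 falls in the class 50 – <100.
L = 50, CF = 4, f = 11, h = 50.
P20 = 50 + ((7 − 4)/11)·50 = 50 + 13.6364 = 63.6364.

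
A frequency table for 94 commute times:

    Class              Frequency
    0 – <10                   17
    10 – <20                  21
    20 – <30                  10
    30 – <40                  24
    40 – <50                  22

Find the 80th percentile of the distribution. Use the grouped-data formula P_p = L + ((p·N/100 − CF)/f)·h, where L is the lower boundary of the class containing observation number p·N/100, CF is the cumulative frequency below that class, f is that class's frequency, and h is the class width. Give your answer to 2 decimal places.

41.45

N = 94; target position k = 80/100 · 94 = 75.2.
Cumulative frequencies: 17, 38, 48, 72, 94.
Observation 75.2 falls in the class 40 – <50.
L = 40, CF = 72, f = 22, h = 10.
P80 = 40 + ((75.2 − 72)/22)·10 = 40 + 1.45455 = 41.4545.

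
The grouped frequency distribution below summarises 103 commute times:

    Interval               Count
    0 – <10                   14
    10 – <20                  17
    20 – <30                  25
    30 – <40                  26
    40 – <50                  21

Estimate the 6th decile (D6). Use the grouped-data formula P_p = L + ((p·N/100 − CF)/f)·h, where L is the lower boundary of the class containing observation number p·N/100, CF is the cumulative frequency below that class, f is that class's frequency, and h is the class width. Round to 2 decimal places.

32.23

N = 103; target position k = 60/100 · 103 = 61.8.
Cumulative frequencies: 14, 31, 56, 82, 103.
Observation 61.8 falls in the class 30 – <40.
L = 30, CF = 56, f = 26, h = 10.
P60 = 30 + ((61.8 − 56)/26)·10 = 30 + 2.23077 = 32.2308.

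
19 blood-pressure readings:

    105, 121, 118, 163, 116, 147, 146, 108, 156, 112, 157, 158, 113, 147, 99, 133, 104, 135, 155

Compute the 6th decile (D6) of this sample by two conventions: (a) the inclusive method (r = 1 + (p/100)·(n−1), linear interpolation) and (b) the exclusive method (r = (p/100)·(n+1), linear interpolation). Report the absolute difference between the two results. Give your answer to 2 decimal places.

Sorted: 99, 104, 105, 108, 112, 113, 116, 118, 121, 133, 135, 146, 147, 147, 155, 156, 157, 158, 163.
n = 19.
(a) r = 11.8; between ranks 11 (135) and 12 (146): 143.8.
(b) r = 12 → value at rank 12 = 146.
|143.8 − 146| = 2.2.

2.20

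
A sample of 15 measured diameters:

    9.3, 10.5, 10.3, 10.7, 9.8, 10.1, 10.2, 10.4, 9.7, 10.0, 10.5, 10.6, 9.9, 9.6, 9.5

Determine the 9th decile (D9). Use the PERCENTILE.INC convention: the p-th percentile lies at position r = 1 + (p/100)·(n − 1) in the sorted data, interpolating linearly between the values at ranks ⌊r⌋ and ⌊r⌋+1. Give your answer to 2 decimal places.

Sorted: 9.3, 9.5, 9.6, 9.7, 9.8, 9.9, 10.0, 10.1, 10.2, 10.3, 10.4, 10.5, 10.5, 10.6, 10.7.
n = 15.
r = 1 + (90/100)·(15 − 1) = 1 + 12.6 = 13.6.
Rank 13 is 10.5 and rank 14 is 10.6.
Interpolate: 10.5 + 0.6·(10.6 − 10.5) = 10.5 + 0.6·0.1 = 10.56.

10.56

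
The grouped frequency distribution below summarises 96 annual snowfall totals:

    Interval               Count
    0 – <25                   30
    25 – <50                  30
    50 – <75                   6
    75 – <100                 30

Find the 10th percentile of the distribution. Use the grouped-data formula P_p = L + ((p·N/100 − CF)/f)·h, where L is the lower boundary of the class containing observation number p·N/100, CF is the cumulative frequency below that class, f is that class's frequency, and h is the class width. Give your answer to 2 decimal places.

N = 96; target position k = 10/100 · 96 = 9.6.
Cumulative frequencies: 30, 60, 66, 96.
Observation 9.6 falls in the class 0 – <25.
L = 0, CF = 0, f = 30, h = 25.
P10 = 0 + ((9.6 − 0)/30)·25 = 0 + 8 = 8.

8.00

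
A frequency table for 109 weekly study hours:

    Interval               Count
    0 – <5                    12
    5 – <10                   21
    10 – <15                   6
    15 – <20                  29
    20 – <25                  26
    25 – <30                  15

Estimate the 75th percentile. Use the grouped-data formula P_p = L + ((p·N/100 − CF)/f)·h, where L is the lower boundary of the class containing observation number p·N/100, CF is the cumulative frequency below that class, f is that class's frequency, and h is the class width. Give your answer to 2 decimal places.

22.64

N = 109; target position k = 75/100 · 109 = 81.75.
Cumulative frequencies: 12, 33, 39, 68, 94, 109.
Observation 81.75 falls in the class 20 – <25.
L = 20, CF = 68, f = 26, h = 5.
P75 = 20 + ((81.75 − 68)/26)·5 = 20 + 2.64423 = 22.6442.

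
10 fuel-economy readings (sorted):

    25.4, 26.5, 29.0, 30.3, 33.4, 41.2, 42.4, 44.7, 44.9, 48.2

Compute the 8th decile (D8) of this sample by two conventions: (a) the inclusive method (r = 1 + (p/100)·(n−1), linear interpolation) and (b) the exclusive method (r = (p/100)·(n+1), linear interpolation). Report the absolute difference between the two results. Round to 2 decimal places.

n = 10.
(a) r = 8.2; between ranks 8 (44.7) and 9 (44.9): 44.74.
(b) r = 8.8; between ranks 8 (44.7) and 9 (44.9): 44.86.
|44.74 − 44.86| = 0.12.

0.12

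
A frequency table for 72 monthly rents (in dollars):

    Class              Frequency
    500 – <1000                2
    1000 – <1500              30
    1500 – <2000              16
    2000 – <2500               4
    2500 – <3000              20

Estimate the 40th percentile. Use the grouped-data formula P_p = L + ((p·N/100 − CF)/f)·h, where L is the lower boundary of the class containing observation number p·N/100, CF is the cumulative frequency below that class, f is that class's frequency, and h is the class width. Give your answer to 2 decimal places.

N = 72; target position k = 40/100 · 72 = 28.8.
Cumulative frequencies: 2, 32, 48, 52, 72.
Observation 28.8 falls in the class 1000 – <1500.
L = 1000, CF = 2, f = 30, h = 500.
P40 = 1000 + ((28.8 − 2)/30)·500 = 1000 + 446.667 = 1446.67.

1446.67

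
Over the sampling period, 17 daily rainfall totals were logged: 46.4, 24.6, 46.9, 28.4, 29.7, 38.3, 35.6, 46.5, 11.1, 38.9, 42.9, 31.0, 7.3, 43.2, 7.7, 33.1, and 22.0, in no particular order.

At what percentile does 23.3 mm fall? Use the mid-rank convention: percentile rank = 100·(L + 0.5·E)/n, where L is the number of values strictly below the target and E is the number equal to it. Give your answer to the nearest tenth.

23.5

Sorted: 7.3, 7.7, 11.1, 22.0, 24.6, 28.4, 29.7, 31.0, 33.1, 35.6, 38.3, 38.9, 42.9, 43.2, 46.4, 46.5, 46.9.
Count below 23.3: L = 4; count equal: E = 0; n = 17.
Percentile rank = 100·(4 + 0.5·0)/17 = 100·4/17 = 23.53.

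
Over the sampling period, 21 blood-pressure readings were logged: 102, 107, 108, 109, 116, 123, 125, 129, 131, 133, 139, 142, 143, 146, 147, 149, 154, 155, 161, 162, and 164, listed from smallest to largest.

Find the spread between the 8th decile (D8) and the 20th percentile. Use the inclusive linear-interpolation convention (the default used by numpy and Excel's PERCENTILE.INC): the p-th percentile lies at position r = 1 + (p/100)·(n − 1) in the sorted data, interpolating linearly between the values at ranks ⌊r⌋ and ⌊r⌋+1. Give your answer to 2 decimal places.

38.00

n = 21.
P20: r = 5 (integer) → 116.
P80: r = 17 (integer) → 154.
Difference: 154 − 116 = 38.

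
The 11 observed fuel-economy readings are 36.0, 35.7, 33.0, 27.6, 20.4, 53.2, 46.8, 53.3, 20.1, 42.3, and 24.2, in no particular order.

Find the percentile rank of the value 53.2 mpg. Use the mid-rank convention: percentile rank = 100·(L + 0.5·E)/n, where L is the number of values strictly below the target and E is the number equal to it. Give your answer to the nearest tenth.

Sorted: 20.1, 20.4, 24.2, 27.6, 33.0, 35.7, 36.0, 42.3, 46.8, 53.2, 53.3.
Count below 53.2: L = 9; count equal: E = 1; n = 11.
Percentile rank = 100·(9 + 0.5·1)/11 = 100·9.5/11 = 86.36.

86.4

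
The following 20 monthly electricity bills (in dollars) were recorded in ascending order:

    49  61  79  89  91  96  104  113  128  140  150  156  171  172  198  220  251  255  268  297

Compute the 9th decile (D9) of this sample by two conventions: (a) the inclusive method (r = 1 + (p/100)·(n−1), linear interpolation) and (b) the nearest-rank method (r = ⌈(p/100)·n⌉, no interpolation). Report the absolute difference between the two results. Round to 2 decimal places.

n = 20.
(a) r = 18.1; between ranks 18 (255) and 19 (268): 256.3.
(b) the nearest-rank method: rank 18 → 255.
|256.3 − 255| = 1.3.

1.30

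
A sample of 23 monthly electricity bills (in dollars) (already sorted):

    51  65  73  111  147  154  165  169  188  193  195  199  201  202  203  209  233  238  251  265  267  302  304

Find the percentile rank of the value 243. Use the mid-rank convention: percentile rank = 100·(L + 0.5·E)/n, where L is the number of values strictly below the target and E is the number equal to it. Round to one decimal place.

78.3

Count below 243: L = 18; count equal: E = 0; n = 23.
Percentile rank = 100·(18 + 0.5·0)/23 = 100·18/23 = 78.26.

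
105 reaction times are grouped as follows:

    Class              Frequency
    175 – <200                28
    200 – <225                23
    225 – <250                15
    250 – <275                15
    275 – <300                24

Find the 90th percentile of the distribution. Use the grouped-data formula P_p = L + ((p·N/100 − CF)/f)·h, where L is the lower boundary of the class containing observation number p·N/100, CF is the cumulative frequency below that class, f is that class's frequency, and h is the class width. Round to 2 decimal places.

N = 105; target position k = 90/100 · 105 = 94.5.
Cumulative frequencies: 28, 51, 66, 81, 105.
Observation 94.5 falls in the class 275 – <300.
L = 275, CF = 81, f = 24, h = 25.
P90 = 275 + ((94.5 − 81)/24)·25 = 275 + 14.0625 = 289.062.

289.06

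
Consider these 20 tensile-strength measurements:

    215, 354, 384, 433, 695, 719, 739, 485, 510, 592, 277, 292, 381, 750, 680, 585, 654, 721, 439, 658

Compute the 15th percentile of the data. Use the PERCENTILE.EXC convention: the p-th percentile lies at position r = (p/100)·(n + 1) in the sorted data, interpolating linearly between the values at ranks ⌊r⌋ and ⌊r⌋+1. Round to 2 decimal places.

Sorted: 215, 277, 292, 354, 381, 384, 433, 439, 485, 510, 585, 592, 654, 658, 680, 695, 719, 721, 739, 750.
n = 20.
r = (15/100)·(20 + 1) = 3.15.
Rank 3 is 292 and rank 4 is 354.
Interpolate: 292 + 0.15·(354 − 292) = 292 + 0.15·62 = 301.3.

301.30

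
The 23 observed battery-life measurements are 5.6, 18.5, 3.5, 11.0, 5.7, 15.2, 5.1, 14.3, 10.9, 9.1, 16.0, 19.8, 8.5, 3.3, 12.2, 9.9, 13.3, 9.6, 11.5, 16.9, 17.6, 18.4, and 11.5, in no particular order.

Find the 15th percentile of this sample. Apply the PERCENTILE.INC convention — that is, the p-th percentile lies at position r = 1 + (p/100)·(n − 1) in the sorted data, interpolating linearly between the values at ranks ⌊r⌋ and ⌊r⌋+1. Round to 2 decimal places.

5.63

Sorted: 3.3, 3.5, 5.1, 5.6, 5.7, 8.5, 9.1, 9.6, 9.9, 10.9, 11.0, 11.5, 11.5, 12.2, 13.3, 14.3, 15.2, 16.0, 16.9, 17.6, 18.4, 18.5, 19.8.
n = 23.
r = 1 + (15/100)·(23 − 1) = 1 + 3.3 = 4.3.
Rank 4 is 5.6 and rank 5 is 5.7.
Interpolate: 5.6 + 0.3·(5.7 − 5.6) = 5.6 + 0.3·0.1 = 5.63.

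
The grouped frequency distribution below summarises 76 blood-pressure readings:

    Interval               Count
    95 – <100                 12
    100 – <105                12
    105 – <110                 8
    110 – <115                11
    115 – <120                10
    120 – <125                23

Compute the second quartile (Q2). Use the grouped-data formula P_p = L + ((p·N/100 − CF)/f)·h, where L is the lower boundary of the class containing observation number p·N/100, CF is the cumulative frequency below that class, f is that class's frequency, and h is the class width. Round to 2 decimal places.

N = 76; target position k = 50/100 · 76 = 38.
Cumulative frequencies: 12, 24, 32, 43, 53, 76.
Observation 38 falls in the class 110 – <115.
L = 110, CF = 32, f = 11, h = 5.
P50 = 110 + ((38 − 32)/11)·5 = 110 + 2.72727 = 112.727.

112.73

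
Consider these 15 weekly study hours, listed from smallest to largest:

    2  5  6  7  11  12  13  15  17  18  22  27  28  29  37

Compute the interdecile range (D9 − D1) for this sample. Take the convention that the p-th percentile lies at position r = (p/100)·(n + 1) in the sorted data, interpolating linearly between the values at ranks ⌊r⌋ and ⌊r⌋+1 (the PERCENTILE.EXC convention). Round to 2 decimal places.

n = 15.
P10: r = 1.6; ranks 1–2 are 2, 5; interpolating gives 3.8.
P90: r = 14.4; ranks 14–15 are 29, 37; interpolating gives 32.2.
Difference: 32.2 − 3.8 = 28.4.

28.40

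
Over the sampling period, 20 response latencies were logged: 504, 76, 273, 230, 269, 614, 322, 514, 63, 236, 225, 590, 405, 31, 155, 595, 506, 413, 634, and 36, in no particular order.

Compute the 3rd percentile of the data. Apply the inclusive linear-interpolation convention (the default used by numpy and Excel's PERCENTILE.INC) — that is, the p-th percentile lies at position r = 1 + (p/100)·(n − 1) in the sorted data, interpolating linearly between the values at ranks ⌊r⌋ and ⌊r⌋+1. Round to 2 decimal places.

33.85

Sorted: 31, 36, 63, 76, 155, 225, 230, 236, 269, 273, 322, 405, 413, 504, 506, 514, 590, 595, 614, 634.
n = 20.
r = 1 + (3/100)·(20 − 1) = 1 + 0.57 = 1.57.
Rank 1 is 31 and rank 2 is 36.
Interpolate: 31 + 0.57·(36 − 31) = 31 + 0.57·5 = 33.85.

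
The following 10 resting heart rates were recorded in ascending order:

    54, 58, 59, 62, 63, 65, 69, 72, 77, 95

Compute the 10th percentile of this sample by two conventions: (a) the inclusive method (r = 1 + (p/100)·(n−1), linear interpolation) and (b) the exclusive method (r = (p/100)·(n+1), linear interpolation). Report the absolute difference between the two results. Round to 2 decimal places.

n = 10.
(a) r = 1.9; between ranks 1 (54) and 2 (58): 57.6.
(b) r = 1.1; between ranks 1 (54) and 2 (58): 54.4.
|57.6 − 54.4| = 3.2.

3.20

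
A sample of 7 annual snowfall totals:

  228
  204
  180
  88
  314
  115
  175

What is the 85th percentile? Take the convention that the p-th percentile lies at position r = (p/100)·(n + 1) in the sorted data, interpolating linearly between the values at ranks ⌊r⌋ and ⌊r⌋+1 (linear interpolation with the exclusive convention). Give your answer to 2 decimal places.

296.80

Sorted: 88, 115, 175, 180, 204, 228, 314.
n = 7.
r = (85/100)·(7 + 1) = 6.8.
Rank 6 is 228 and rank 7 is 314.
Interpolate: 228 + 0.8·(314 − 228) = 228 + 0.8·86 = 296.8.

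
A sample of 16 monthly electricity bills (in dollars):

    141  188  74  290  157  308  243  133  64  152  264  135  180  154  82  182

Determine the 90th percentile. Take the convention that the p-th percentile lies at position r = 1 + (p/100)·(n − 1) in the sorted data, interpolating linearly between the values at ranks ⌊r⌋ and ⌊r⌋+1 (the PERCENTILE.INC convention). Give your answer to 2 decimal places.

277.00

Sorted: 64, 74, 82, 133, 135, 141, 152, 154, 157, 180, 182, 188, 243, 264, 290, 308.
n = 16.
r = 1 + (90/100)·(16 − 1) = 1 + 13.5 = 14.5.
Rank 14 is 264 and rank 15 is 290.
Interpolate: 264 + 0.5·(290 − 264) = 264 + 0.5·26 = 277.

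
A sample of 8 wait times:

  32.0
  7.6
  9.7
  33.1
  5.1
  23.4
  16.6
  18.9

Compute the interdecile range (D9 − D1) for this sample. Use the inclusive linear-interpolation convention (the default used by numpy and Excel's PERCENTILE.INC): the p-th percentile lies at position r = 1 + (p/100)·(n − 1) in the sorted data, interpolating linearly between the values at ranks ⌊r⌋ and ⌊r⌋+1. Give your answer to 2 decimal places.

Sorted: 5.1, 7.6, 9.7, 16.6, 18.9, 23.4, 32.0, 33.1.
n = 8.
P10: r = 1.7; ranks 1–2 are 5.1, 7.6; interpolating gives 6.85.
P90: r = 7.3; ranks 7–8 are 32.0, 33.1; interpolating gives 32.33.
Difference: 32.33 − 6.85 = 25.48.

25.48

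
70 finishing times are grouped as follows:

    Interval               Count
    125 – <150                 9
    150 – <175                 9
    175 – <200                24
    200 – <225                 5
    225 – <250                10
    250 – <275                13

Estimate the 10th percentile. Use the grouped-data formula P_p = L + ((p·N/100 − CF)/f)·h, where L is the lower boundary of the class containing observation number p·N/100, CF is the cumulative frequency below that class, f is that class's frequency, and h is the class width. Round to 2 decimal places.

N = 70; target position k = 10/100 · 70 = 7.
Cumulative frequencies: 9, 18, 42, 47, 57, 70.
Observation 7 falls in the class 125 – <150.
L = 125, CF = 0, f = 9, h = 25.
P10 = 125 + ((7 − 0)/9)·25 = 125 + 19.4444 = 144.444.

144.44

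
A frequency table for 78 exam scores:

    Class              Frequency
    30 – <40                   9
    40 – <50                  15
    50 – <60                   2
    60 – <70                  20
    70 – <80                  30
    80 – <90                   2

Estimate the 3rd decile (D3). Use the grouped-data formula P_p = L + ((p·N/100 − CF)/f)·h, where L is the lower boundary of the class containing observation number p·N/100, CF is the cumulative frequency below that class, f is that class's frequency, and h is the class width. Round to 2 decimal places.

49.60

N = 78; target position k = 30/100 · 78 = 23.4.
Cumulative frequencies: 9, 24, 26, 46, 76, 78.
Observation 23.4 falls in the class 40 – <50.
L = 40, CF = 9, f = 15, h = 10.
P30 = 40 + ((23.4 − 9)/15)·10 = 40 + 9.6 = 49.6.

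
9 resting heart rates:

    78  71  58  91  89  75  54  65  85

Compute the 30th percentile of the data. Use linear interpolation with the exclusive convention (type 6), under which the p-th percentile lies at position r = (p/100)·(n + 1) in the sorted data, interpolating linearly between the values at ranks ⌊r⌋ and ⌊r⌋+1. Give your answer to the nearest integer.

65

Sorted: 54, 58, 65, 71, 75, 78, 85, 89, 91.
n = 9.
r = (30/100)·(9 + 1) = 3.
r is an integer, so P30 is the value at rank 3: 65.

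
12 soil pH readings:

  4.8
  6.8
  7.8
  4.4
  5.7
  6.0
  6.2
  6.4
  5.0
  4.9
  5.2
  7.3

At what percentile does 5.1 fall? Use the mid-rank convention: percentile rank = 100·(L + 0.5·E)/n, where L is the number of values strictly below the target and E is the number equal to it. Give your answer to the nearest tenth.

Sorted: 4.4, 4.8, 4.9, 5.0, 5.2, 5.7, 6.0, 6.2, 6.4, 6.8, 7.3, 7.8.
Count below 5.1: L = 4; count equal: E = 0; n = 12.
Percentile rank = 100·(4 + 0.5·0)/12 = 100·4/12 = 33.33.

33.3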